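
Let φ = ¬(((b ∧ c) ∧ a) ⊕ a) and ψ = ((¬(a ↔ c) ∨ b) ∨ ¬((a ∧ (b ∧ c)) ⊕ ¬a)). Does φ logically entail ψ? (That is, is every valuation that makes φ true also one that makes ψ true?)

  a   |   b   |   c   ||   φ   |   ψ  
 True |  True |  True ||  True |  True
 True |  True | False || False |  True
 True | False |  True || False |  True
 True | False | False || False |  True
False |  True |  True ||  True |  True
False |  True | False ||  True |  True
False | False |  True ||  True |  True
False | False | False ||  True | False
At a=False, b=False, c=False we have φ true but ψ false, so φ does not entail ψ.

no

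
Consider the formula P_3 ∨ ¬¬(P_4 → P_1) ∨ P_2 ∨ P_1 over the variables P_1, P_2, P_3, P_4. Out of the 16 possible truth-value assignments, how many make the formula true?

 P_1  |  P_2  |  P_3  |  P_4  ||   φ  
 True |  True |  True |  True ||  True
 True |  True |  True | False ||  True
 True |  True | False |  True ||  True
 True |  True | False | False ||  True
 True | False |  True |  True ||  True
 True | False |  True | False ||  True
 True | False | False |  True ||  True
 True | False | False | False ||  True
False |  True |  True |  True ||  True
False |  True |  True | False ||  True
False |  True | False |  True ||  True
False |  True | False | False ||  True
False | False |  True |  True ||  True
False | False |  True | False ||  True
False | False | False |  True || False
False | False | False | False ||  True
The formula is true on 15 of the 16 rows.

15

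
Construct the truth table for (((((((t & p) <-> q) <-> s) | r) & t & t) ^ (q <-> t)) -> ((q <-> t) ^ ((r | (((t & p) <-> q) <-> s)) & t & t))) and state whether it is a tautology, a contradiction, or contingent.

tautology

p | q | r | s | t || φ
0 | 0 | 0 | 0 | 0 || 1
0 | 0 | 0 | 0 | 1 || 1
0 | 0 | 0 | 1 | 0 || 1
0 | 0 | 0 | 1 | 1 || 1
0 | 0 | 1 | 0 | 0 || 1
0 | 0 | 1 | 0 | 1 || 1
0 | 0 | 1 | 1 | 0 || 1
0 | 0 | 1 | 1 | 1 || 1
0 | 1 | 0 | 0 | 0 || 1
0 | 1 | 0 | 0 | 1 || 1
0 | 1 | 0 | 1 | 0 || 1
0 | 1 | 0 | 1 | 1 || 1
0 | 1 | 1 | 0 | 0 || 1
0 | 1 | 1 | 0 | 1 || 1
0 | 1 | 1 | 1 | 0 || 1
0 | 1 | 1 | 1 | 1 || 1
1 | 0 | 0 | 0 | 0 || 1
1 | 0 | 0 | 0 | 1 || 1
1 | 0 | 0 | 1 | 0 || 1
1 | 0 | 0 | 1 | 1 || 1
1 | 0 | 1 | 0 | 0 || 1
1 | 0 | 1 | 0 | 1 || 1
1 | 0 | 1 | 1 | 0 || 1
1 | 0 | 1 | 1 | 1 || 1
1 | 1 | 0 | 0 | 0 || 1
1 | 1 | 0 | 0 | 1 || 1
1 | 1 | 0 | 1 | 0 || 1
1 | 1 | 0 | 1 | 1 || 1
1 | 1 | 1 | 0 | 0 || 1
1 | 1 | 1 | 0 | 1 || 1
1 | 1 | 1 | 1 | 0 || 1
1 | 1 | 1 | 1 | 1 || 1
Every row is 1, so the formula is a tautology.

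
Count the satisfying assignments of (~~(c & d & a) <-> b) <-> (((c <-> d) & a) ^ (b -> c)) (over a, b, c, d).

a  b  c  d  |  (c & d & a)  ~(c & d & a)  ~~(c & d & a)  (~~(c & d & a) <-> b)  (c <-> d)  ((c <-> d) & a)  (b -> c)  (((c <-> d) & a) ^ (b -> c))  φ
0  0  0  0  |       0            1              0                  1                1             0            1                   1                1
0  0  0  1  |       0            1              0                  1                0             0            1                   1                1
0  0  1  0  |       0            1              0                  1                0             0            1                   1                1
0  0  1  1  |       0            1              0                  1                1             0            1                   1                1
0  1  0  0  |       0            1              0                  0                1             0            0                   0                1
0  1  0  1  |       0            1              0                  0                0             0            0                   0                1
0  1  1  0  |       0            1              0                  0                0             0            1                   1                0
0  1  1  1  |       0            1              0                  0                1             0            1                   1                0
1  0  0  0  |       0            1              0                  1                1             1            1                   0                0
1  0  0  1  |       0            1              0                  1                0             0            1                   1                1
1  0  1  0  |       0            1              0                  1                0             0            1                   1                1
1  0  1  1  |       1            0              1                  0                1             1            1                   0                1
1  1  0  0  |       0            1              0                  0                1             1            0                   1                0
1  1  0  1  |       0            1              0                  0                0             0            0                   0                1
1  1  1  0  |       0            1              0                  0                0             0            1                   1                0
1  1  1  1  |       1            0              1                  1                1             1            1                   0                0
The formula is true on 10 of the 16 rows.

10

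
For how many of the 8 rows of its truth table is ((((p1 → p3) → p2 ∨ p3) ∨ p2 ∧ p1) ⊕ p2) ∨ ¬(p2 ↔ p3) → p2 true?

p1  p2  p3  |  φ
F   F   F   |  T
F   F   T   |  F
F   T   F   |  T
F   T   T   |  T
T   F   F   |  F
T   F   T   |  F
T   T   F   |  T
T   T   T   |  T
The formula is true on 5 of the 8 rows.

5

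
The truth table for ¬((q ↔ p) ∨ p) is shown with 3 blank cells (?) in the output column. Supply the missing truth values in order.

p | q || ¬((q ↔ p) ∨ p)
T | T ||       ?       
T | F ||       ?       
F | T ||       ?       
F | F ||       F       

Row p=T, q=T: (q ↔ p) = T, ((q ↔ p) ∨ p) = T, so ¬((q ↔ p) ∨ p) = F.
Row p=T, q=F: (q ↔ p) = F, ((q ↔ p) ∨ p) = T, so ¬((q ↔ p) ∨ p) = F.
Row p=F, q=T: (q ↔ p) = F, ((q ↔ p) ∨ p) = F, so ¬((q ↔ p) ∨ p) = T.

F, F, T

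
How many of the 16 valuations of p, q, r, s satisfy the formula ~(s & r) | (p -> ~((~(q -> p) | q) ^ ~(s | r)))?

p | q | r | s | φ
- | - | - | - | -
0 | 0 | 0 | 0 | 1
0 | 0 | 0 | 1 | 1
0 | 0 | 1 | 0 | 1
0 | 0 | 1 | 1 | 1
0 | 1 | 0 | 0 | 1
0 | 1 | 0 | 1 | 1
0 | 1 | 1 | 0 | 1
0 | 1 | 1 | 1 | 1
1 | 0 | 0 | 0 | 1
1 | 0 | 0 | 1 | 1
1 | 0 | 1 | 0 | 1
1 | 0 | 1 | 1 | 1
1 | 1 | 0 | 0 | 1
1 | 1 | 0 | 1 | 1
1 | 1 | 1 | 0 | 1
1 | 1 | 1 | 1 | 0
The formula is true on 15 of the 16 rows.

15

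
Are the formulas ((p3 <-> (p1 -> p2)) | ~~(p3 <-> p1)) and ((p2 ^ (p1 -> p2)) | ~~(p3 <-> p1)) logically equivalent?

p1  p2  p3  |  φ  ψ
F   F   F   |  T  T
F   F   T   |  T  T
F   T   F   |  T  T
F   T   T   |  T  F
T   F   F   |  T  F
T   F   T   |  T  T
T   T   F   |  F  F
T   T   T   |  T  T
The columns differ at p1=F, p2=T, p3=T (φ=T, ψ=F), so they are not equivalent.

not equivalent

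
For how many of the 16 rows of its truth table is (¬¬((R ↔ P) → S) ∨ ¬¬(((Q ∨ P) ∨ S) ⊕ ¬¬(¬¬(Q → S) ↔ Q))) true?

15

P | Q | R | S || φ
F | F | F | F || F
F | F | F | T || T
F | F | T | F || T
F | F | T | T || T
F | T | F | F || T
F | T | F | T || T
F | T | T | F || T
F | T | T | T || T
T | F | F | F || T
T | F | F | T || T
T | F | T | F || T
T | F | T | T || T
T | T | F | F || T
T | T | F | T || T
T | T | T | F || T
T | T | T | T || T
The formula is true on 15 of the 16 rows.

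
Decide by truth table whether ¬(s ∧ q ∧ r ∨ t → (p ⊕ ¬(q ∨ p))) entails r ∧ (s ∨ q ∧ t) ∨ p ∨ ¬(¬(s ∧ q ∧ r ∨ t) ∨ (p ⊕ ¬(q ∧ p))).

p | q | r | s | t | φ | ψ
- | - | - | - | - | - | -
T | T | T | T | T | F | T
T | T | T | T | F | F | T
T | T | T | F | T | F | T
T | T | T | F | F | F | T
T | T | F | T | T | F | T
T | T | F | T | F | F | T
T | T | F | F | T | F | T
T | T | F | F | F | F | T
T | F | T | T | T | F | T
T | F | T | T | F | F | T
T | F | T | F | T | F | T
T | F | T | F | F | F | T
T | F | F | T | T | F | T
T | F | F | T | F | F | T
T | F | F | F | T | F | T
T | F | F | F | F | F | T
F | T | T | T | T | T | T
F | T | T | T | F | T | T
F | T | T | F | T | T | T
F | T | T | F | F | F | F
F | T | F | T | T | T | F
F | T | F | T | F | F | F
F | T | F | F | T | T | F
F | T | F | F | F | F | F
F | F | T | T | T | F | T
F | F | T | T | F | F | T
F | F | T | F | T | F | F
F | F | T | F | F | F | F
F | F | F | T | T | F | F
F | F | F | T | F | F | F
F | F | F | F | T | F | F
F | F | F | F | F | F | F
At p=F, q=T, r=F, s=T, t=T we have φ true but ψ false, so φ does not entail ψ.

no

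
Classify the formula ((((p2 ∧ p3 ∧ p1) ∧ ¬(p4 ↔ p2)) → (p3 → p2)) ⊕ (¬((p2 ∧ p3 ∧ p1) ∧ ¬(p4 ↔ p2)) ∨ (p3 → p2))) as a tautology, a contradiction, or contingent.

  p1  |   p2  |   p3  |   p4  || (p2 ∧ p3 ∧ p1) | (p4 ↔ p2) | ¬(p4 ↔ p2) | (p3 → p2) |   φ  
 True |  True |  True |  True ||      True      |    True   |   False    |    True   | False
 True |  True |  True | False ||      True      |   False   |    True    |    True   | False
 True |  True | False |  True ||     False      |    True   |   False    |    True   | False
 True |  True | False | False ||     False      |   False   |    True    |    True   | False
 True | False |  True |  True ||     False      |   False   |    True    |   False   | False
 True | False |  True | False ||     False      |    True   |   False    |   False   | False
 True | False | False |  True ||     False      |   False   |    True    |    True   | False
 True | False | False | False ||     False      |    True   |   False    |    True   | False
False |  True |  True |  True ||     False      |    True   |   False    |    True   | False
False |  True |  True | False ||     False      |   False   |    True    |    True   | False
False |  True | False |  True ||     False      |    True   |   False    |    True   | False
False |  True | False | False ||     False      |   False   |    True    |    True   | False
False | False |  True |  True ||     False      |   False   |    True    |   False   | False
False | False |  True | False ||     False      |    True   |   False    |   False   | False
False | False | False |  True ||     False      |   False   |    True    |    True   | False
False | False | False | False ||     False      |    True   |   False    |    True   | False
Every row is False, so the formula is a contradiction.

contradiction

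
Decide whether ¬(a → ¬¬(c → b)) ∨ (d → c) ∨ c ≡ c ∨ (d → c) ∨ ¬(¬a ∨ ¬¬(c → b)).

equivalent

a  b  c  d  |  φ  ψ
T  T  T  T  |  T  T
T  T  T  F  |  T  T
T  T  F  T  |  F  F
T  T  F  F  |  T  T
T  F  T  T  |  T  T
T  F  T  F  |  T  T
T  F  F  T  |  F  F
T  F  F  F  |  T  T
F  T  T  T  |  T  T
F  T  T  F  |  T  T
F  T  F  T  |  F  F
F  T  F  F  |  T  T
F  F  T  T  |  T  T
F  F  T  F  |  T  T
F  F  F  T  |  F  F
F  F  F  F  |  T  T
The columns for φ and ψ agree on every row, so they are logically equivalent.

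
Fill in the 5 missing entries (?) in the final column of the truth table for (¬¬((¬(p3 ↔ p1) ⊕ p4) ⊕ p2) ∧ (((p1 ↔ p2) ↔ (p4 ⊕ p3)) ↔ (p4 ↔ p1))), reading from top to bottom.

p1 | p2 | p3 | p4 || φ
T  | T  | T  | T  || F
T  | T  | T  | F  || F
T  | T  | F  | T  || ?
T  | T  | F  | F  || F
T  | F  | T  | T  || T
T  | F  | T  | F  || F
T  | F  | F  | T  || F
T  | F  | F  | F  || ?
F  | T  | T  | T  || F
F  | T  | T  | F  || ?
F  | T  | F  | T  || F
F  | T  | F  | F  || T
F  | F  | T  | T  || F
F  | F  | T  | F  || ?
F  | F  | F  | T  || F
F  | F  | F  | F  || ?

T, F, F, T, F

Row p1=T, p2=T, p3=F, p4=T: ¬¬((¬(p3 ↔ p1) ⊕ p4) ⊕ p2) = T, (((p1 ↔ p2) ↔ (p4 ⊕ p3)) ↔ (p4 ↔ p1)) = T, so the formula = T.
Row p1=T, p2=F, p3=F, p4=F: ¬¬((¬(p3 ↔ p1) ⊕ p4) ⊕ p2) = T, (((p1 ↔ p2) ↔ (p4 ⊕ p3)) ↔ (p4 ↔ p1)) = F, so the formula = F.
Row p1=F, p2=T, p3=T, p4=F: ¬¬((¬(p3 ↔ p1) ⊕ p4) ⊕ p2) = F, (((p1 ↔ p2) ↔ (p4 ⊕ p3)) ↔ (p4 ↔ p1)) = F, so the formula = F.
Row p1=F, p2=F, p3=T, p4=F: ¬¬((¬(p3 ↔ p1) ⊕ p4) ⊕ p2) = T, (((p1 ↔ p2) ↔ (p4 ⊕ p3)) ↔ (p4 ↔ p1)) = T, so the formula = T.
Row p1=F, p2=F, p3=F, p4=F: ¬¬((¬(p3 ↔ p1) ⊕ p4) ⊕ p2) = F, (((p1 ↔ p2) ↔ (p4 ⊕ p3)) ↔ (p4 ↔ p1)) = F, so the formula = F.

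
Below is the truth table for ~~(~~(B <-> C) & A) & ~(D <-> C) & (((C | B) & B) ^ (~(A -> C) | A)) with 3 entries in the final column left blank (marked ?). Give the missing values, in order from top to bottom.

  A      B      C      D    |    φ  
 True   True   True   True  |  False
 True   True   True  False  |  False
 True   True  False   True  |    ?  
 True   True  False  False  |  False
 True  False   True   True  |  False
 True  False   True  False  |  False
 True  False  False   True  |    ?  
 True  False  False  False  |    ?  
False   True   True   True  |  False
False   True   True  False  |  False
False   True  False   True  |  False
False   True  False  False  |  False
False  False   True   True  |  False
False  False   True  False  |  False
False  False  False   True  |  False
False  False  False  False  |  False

Row A=True, B=True, C=False, D=True: (~~(~~(B <-> C) & A) & ~(D <-> C)) = False, (((C | B) & B) ^ (~(A -> C) | A)) = False, so the formula = False.
Row A=True, B=False, C=False, D=True: (~~(~~(B <-> C) & A) & ~(D <-> C)) = True, (((C | B) & B) ^ (~(A -> C) | A)) = True, so the formula = True.
Row A=True, B=False, C=False, D=False: (~~(~~(B <-> C) & A) & ~(D <-> C)) = False, (((C | B) & B) ^ (~(A -> C) | A)) = True, so the formula = False.

False, True, False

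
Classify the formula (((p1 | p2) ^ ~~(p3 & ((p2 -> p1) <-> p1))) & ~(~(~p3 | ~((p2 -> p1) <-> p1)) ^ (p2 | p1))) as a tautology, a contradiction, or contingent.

p1  p2  p3     (p1 | p2)  (p2 -> p1)  ((p2 -> p1) <-> p1)  (p3 & ((p2 -> p1) <-> p1))  ~(p3 & ((p2 -> p1) <-> p1))  ~~(p3 & ((p2 -> p1) <-> p1))  ~p3  ~((p2 -> p1) <-> p1)  (~p3 | ~((p2 -> p1) <-> p1))  (p2 | p1)  φ
F   F   F          F          T                F                       F                            T                            F                 T            T                         T                    F      F
F   F   T          F          T                F                       F                            T                            F                 F            T                         T                    F      F
F   T   F          T          F                T                       F                            T                            F                 T            F                         T                    T      F
F   T   T          T          F                T                       T                            F                            T                 F            F                         F                    T      F
T   F   F          T          T                T                       F                            T                            F                 T            F                         T                    T      F
T   F   T          T          T                T                       T                            F                            T                 F            F                         F                    T      F
T   T   F          T          T                T                       F                            T                            F                 T            F                         T                    T      F
T   T   T          T          T                T                       T                            F                            T                 F            F                         F                    T      F
Every row is F, so the formula is a contradiction.

contradiction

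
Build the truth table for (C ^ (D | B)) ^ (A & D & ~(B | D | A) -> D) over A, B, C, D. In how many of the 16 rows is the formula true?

8

A  B  C  D     (D | B)  (C ^ (D | B))  (B | D)  ((B | D) | A)  ~((B | D) | A)  (D & ~((B | D) | A))  (A & (D & ~((B | D) | A)))  φ
F  F  F  F        F           F           F           F              T                  F                        F               T
F  F  F  T        T           T           T           T              F                  F                        F               F
F  F  T  F        F           T           F           F              T                  F                        F               F
F  F  T  T        T           F           T           T              F                  F                        F               T
F  T  F  F        T           T           T           T              F                  F                        F               F
F  T  F  T        T           T           T           T              F                  F                        F               F
F  T  T  F        T           F           T           T              F                  F                        F               T
F  T  T  T        T           F           T           T              F                  F                        F               T
T  F  F  F        F           F           F           T              F                  F                        F               T
T  F  F  T        T           T           T           T              F                  F                        F               F
T  F  T  F        F           T           F           T              F                  F                        F               F
T  F  T  T        T           F           T           T              F                  F                        F               T
T  T  F  F        T           T           T           T              F                  F                        F               F
T  T  F  T        T           T           T           T              F                  F                        F               F
T  T  T  F        T           F           T           T              F                  F                        F               T
T  T  T  T        T           F           T           T              F                  F                        F               T
The formula is true on 8 of the 16 rows.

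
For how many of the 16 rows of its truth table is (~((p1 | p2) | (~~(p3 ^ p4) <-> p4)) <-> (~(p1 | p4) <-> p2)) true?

p1 | p2 | p3 | p4 | φ
-- | -- | -- | -- | -
1  | 1  | 1  | 1  | 1
1  | 1  | 1  | 0  | 1
1  | 1  | 0  | 1  | 1
1  | 1  | 0  | 0  | 1
1  | 0  | 1  | 1  | 0
1  | 0  | 1  | 0  | 0
1  | 0  | 0  | 1  | 0
1  | 0  | 0  | 0  | 0
0  | 1  | 1  | 1  | 1
0  | 1  | 1  | 0  | 0
0  | 1  | 0  | 1  | 1
0  | 1  | 0  | 0  | 0
0  | 0  | 1  | 1  | 1
0  | 0  | 1  | 0  | 0
0  | 0  | 0  | 1  | 0
0  | 0  | 0  | 0  | 1
The formula is true on 8 of the 16 rows.

8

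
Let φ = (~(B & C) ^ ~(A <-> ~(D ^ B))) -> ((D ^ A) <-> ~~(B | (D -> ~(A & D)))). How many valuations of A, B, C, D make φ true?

A | B | C | D || φ
F | F | F | F || T
F | F | F | T || T
F | F | T | F || T
F | F | T | T || T
F | T | F | F || F
F | T | F | T || T
F | T | T | F || T
F | T | T | T || T
T | F | F | F || T
T | F | F | T || T
T | F | T | F || T
T | F | T | T || T
T | T | F | F || T
T | T | F | T || F
T | T | T | F || T
T | T | T | T || T
The formula is true on 14 of the 16 rows.

14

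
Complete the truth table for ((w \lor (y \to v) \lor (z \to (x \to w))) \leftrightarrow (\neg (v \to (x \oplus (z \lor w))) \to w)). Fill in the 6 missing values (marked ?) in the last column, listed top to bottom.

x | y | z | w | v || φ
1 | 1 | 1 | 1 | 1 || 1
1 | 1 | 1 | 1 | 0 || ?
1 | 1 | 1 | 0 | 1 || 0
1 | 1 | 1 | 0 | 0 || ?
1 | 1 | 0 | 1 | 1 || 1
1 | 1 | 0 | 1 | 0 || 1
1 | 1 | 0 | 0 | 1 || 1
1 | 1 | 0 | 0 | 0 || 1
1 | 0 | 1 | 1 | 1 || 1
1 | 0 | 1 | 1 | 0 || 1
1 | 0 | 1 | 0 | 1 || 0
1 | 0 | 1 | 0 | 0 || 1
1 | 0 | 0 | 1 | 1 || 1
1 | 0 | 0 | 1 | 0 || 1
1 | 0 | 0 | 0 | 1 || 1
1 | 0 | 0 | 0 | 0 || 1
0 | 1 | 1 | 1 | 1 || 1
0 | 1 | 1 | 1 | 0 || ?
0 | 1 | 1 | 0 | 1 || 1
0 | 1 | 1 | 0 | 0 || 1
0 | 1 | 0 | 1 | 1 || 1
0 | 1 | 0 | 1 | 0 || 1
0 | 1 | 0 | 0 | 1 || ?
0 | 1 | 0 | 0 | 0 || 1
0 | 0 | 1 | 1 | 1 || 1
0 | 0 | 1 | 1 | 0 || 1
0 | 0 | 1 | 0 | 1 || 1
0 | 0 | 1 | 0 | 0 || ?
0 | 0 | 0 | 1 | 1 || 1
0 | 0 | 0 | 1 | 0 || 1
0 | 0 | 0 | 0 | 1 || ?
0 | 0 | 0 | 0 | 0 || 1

1, 0, 1, 0, 1, 0

Row x=1, y=1, z=1, w=1, v=0: (w \lor (y \to v) \lor (z \to (x \to w))) = 1, (\neg (v \to (x \oplus (z \lor w))) \to w) = 1, so the formula = 1.
Row x=1, y=1, z=1, w=0, v=0: (w \lor (y \to v) \lor (z \to (x \to w))) = 0, (\neg (v \to (x \oplus (z \lor w))) \to w) = 1, so the formula = 0.
Row x=0, y=1, z=1, w=1, v=0: (w \lor (y \to v) \lor (z \to (x \to w))) = 1, (\neg (v \to (x \oplus (z \lor w))) \to w) = 1, so the formula = 1.
Row x=0, y=1, z=0, w=0, v=1: (w \lor (y \to v) \lor (z \to (x \to w))) = 1, (\neg (v \to (x \oplus (z \lor w))) \to w) = 0, so the formula = 0.
Row x=0, y=0, z=1, w=0, v=0: (w \lor (y \to v) \lor (z \to (x \to w))) = 1, (\neg (v \to (x \oplus (z \lor w))) \to w) = 1, so the formula = 1.
Row x=0, y=0, z=0, w=0, v=1: (w \lor (y \to v) \lor (z \to (x \to w))) = 1, (\neg (v \to (x \oplus (z \lor w))) \to w) = 0, so the formula = 0.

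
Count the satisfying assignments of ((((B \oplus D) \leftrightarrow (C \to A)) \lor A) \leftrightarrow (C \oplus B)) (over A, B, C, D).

8

  A      B      C      D    |    φ  
False  False  False  False  |   True
False  False  False   True  |  False
False  False   True  False  |   True
False  False   True   True  |  False
False   True  False  False  |   True
False   True  False   True  |  False
False   True   True  False  |   True
False   True   True   True  |  False
 True  False  False  False  |  False
 True  False  False   True  |  False
 True  False   True  False  |   True
 True  False   True   True  |   True
 True   True  False  False  |   True
 True   True  False   True  |   True
 True   True   True  False  |  False
 True   True   True   True  |  False
The formula is true on 8 of the 16 rows.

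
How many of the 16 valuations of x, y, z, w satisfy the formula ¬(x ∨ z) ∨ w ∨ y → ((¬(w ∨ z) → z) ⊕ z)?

7

x  y  z  w  |  (x ∨ z)  ¬(x ∨ z)  (w ∨ y)  (¬(x ∨ z) ∨ (w ∨ y))  (w ∨ z)  ¬(w ∨ z)  (¬(w ∨ z) → z)  ((¬(w ∨ z) → z) ⊕ z)  φ
F  F  F  F  |     F        T         F              T               F        T            F                  F            F
F  F  F  T  |     F        T         T              T               T        F            T                  T            T
F  F  T  F  |     T        F         F              F               T        F            T                  F            T
F  F  T  T  |     T        F         T              T               T        F            T                  F            F
F  T  F  F  |     F        T         T              T               F        T            F                  F            F
F  T  F  T  |     F        T         T              T               T        F            T                  T            T
F  T  T  F  |     T        F         T              T               T        F            T                  F            F
F  T  T  T  |     T        F         T              T               T        F            T                  F            F
T  F  F  F  |     T        F         F              F               F        T            F                  F            T
T  F  F  T  |     T        F         T              T               T        F            T                  T            T
T  F  T  F  |     T        F         F              F               T        F            T                  F            T
T  F  T  T  |     T        F         T              T               T        F            T                  F            F
T  T  F  F  |     T        F         T              T               F        T            F                  F            F
T  T  F  T  |     T        F         T              T               T        F            T                  T            T
T  T  T  F  |     T        F         T              T               T        F            T                  F            F
T  T  T  T  |     T        F         T              T               T        F            T                  F            F
The formula is true on 7 of the 16 rows.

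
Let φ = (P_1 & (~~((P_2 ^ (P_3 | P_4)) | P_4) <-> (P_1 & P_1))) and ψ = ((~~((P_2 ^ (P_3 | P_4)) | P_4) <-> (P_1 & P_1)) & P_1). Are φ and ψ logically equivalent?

P_1 | P_2 | P_3 | P_4 || φ | ψ
 0  |  0  |  0  |  0  || 0 | 0
 0  |  0  |  0  |  1  || 0 | 0
 0  |  0  |  1  |  0  || 0 | 0
 0  |  0  |  1  |  1  || 0 | 0
 0  |  1  |  0  |  0  || 0 | 0
 0  |  1  |  0  |  1  || 0 | 0
 0  |  1  |  1  |  0  || 0 | 0
 0  |  1  |  1  |  1  || 0 | 0
 1  |  0  |  0  |  0  || 0 | 0
 1  |  0  |  0  |  1  || 1 | 1
 1  |  0  |  1  |  0  || 1 | 1
 1  |  0  |  1  |  1  || 1 | 1
 1  |  1  |  0  |  0  || 1 | 1
 1  |  1  |  0  |  1  || 1 | 1
 1  |  1  |  1  |  0  || 0 | 0
 1  |  1  |  1  |  1  || 1 | 1
The columns for φ and ψ agree on every row, so they are logically equivalent.

equivalent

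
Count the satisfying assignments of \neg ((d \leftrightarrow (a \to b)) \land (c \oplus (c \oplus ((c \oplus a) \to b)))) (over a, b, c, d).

10

a | b | c | d || (a \to b) | (c \oplus a) | ((c \oplus a) \to b) | φ
F | F | F | F ||     T     |      F       |          T           | T
F | F | F | T ||     T     |      F       |          T           | F
F | F | T | F ||     T     |      T       |          F           | T
F | F | T | T ||     T     |      T       |          F           | T
F | T | F | F ||     T     |      F       |          T           | T
F | T | F | T ||     T     |      F       |          T           | F
F | T | T | F ||     T     |      T       |          T           | T
F | T | T | T ||     T     |      T       |          T           | F
T | F | F | F ||     F     |      T       |          F           | T
T | F | F | T ||     F     |      T       |          F           | T
T | F | T | F ||     F     |      F       |          T           | F
T | F | T | T ||     F     |      F       |          T           | T
T | T | F | F ||     T     |      T       |          T           | T
T | T | F | T ||     T     |      T       |          T           | F
T | T | T | F ||     T     |      F       |          T           | T
T | T | T | T ||     T     |      F       |          T           | F
The formula is true on 10 of the 16 rows.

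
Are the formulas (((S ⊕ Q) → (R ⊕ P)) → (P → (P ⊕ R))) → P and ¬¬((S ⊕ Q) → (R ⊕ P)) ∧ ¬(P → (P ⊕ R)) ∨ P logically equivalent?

P | Q | R | S || φ | ψ
F | F | F | F || F | F
F | F | F | T || F | F
F | F | T | F || F | F
F | F | T | T || F | F
F | T | F | F || F | F
F | T | F | T || F | F
F | T | T | F || F | F
F | T | T | T || F | F
T | F | F | F || T | T
T | F | F | T || T | T
T | F | T | F || T | T
T | F | T | T || T | T
T | T | F | F || T | T
T | T | F | T || T | T
T | T | T | F || T | T
T | T | T | T || T | T
The columns for φ and ψ agree on every row, so they are logically equivalent.

equivalent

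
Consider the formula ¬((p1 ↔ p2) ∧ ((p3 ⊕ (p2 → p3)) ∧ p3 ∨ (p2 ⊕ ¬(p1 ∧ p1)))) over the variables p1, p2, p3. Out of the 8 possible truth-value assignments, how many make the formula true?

p1 | p2 | p3 || (p1 ↔ p2) | (p2 → p3) | (p3 ⊕ (p2 → p3)) | ((p3 ⊕ (p2 → p3)) ∧ p3) | (p1 ∧ p1) | ¬(p1 ∧ p1) | (p2 ⊕ ¬(p1 ∧ p1)) | φ
T  | T  | T  ||     T     |     T     |        F         |            F            |     T     |     F      |         T         | F
T  | T  | F  ||     T     |     F     |        F         |            F            |     T     |     F      |         T         | F
T  | F  | T  ||     F     |     T     |        F         |            F            |     T     |     F      |         F         | T
T  | F  | F  ||     F     |     T     |        T         |            F            |     T     |     F      |         F         | T
F  | T  | T  ||     F     |     T     |        F         |            F            |     F     |     T      |         F         | T
F  | T  | F  ||     F     |     F     |        F         |            F            |     F     |     T      |         F         | T
F  | F  | T  ||     T     |     T     |        F         |            F            |     F     |     T      |         T         | F
F  | F  | F  ||     T     |     T     |        T         |            F            |     F     |     T      |         T         | F
The formula is true on 4 of the 8 rows.

4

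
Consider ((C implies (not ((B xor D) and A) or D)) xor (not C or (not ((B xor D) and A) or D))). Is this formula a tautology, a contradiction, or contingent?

A | B | C | D || (B xor D) | ((B xor D) and A) | not ((B xor D) and A) | (not ((B xor D) and A) or D) | not C | φ
T | T | T | T ||     F     |         F         |           T           |              T               |   F   | F
T | T | T | F ||     T     |         T         |           F           |              F               |   F   | F
T | T | F | T ||     F     |         F         |           T           |              T               |   T   | F
T | T | F | F ||     T     |         T         |           F           |              F               |   T   | F
T | F | T | T ||     T     |         T         |           F           |              T               |   F   | F
T | F | T | F ||     F     |         F         |           T           |              T               |   F   | F
T | F | F | T ||     T     |         T         |           F           |              T               |   T   | F
T | F | F | F ||     F     |         F         |           T           |              T               |   T   | F
F | T | T | T ||     F     |         F         |           T           |              T               |   F   | F
F | T | T | F ||     T     |         F         |           T           |              T               |   F   | F
F | T | F | T ||     F     |         F         |           T           |              T               |   T   | F
F | T | F | F ||     T     |         F         |           T           |              T               |   T   | F
F | F | T | T ||     T     |         F         |           T           |              T               |   F   | F
F | F | T | F ||     F     |         F         |           T           |              T               |   F   | F
F | F | F | T ||     T     |         F         |           T           |              T               |   T   | F
F | F | F | F ||     F     |         F         |           T           |              T               |   T   | F
Every row is F, so the formula is a contradiction.

contradiction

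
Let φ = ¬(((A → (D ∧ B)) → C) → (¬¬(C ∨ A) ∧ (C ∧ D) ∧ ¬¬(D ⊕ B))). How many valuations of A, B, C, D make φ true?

A | B | C | D | φ
- | - | - | - | -
1 | 1 | 1 | 1 | 1
1 | 1 | 1 | 0 | 1
1 | 1 | 0 | 1 | 0
1 | 1 | 0 | 0 | 1
1 | 0 | 1 | 1 | 0
1 | 0 | 1 | 0 | 1
1 | 0 | 0 | 1 | 1
1 | 0 | 0 | 0 | 1
0 | 1 | 1 | 1 | 1
0 | 1 | 1 | 0 | 1
0 | 1 | 0 | 1 | 0
0 | 1 | 0 | 0 | 0
0 | 0 | 1 | 1 | 0
0 | 0 | 1 | 0 | 1
0 | 0 | 0 | 1 | 0
0 | 0 | 0 | 0 | 0
The formula is true on 9 of the 16 rows.

9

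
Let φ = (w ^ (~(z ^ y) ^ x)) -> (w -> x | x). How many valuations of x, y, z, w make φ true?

14

x | y | z | w | φ
- | - | - | - | -
F | F | F | F | T
F | F | F | T | T
F | F | T | F | T
F | F | T | T | F
F | T | F | F | T
F | T | F | T | F
F | T | T | F | T
F | T | T | T | T
T | F | F | F | T
T | F | F | T | T
T | F | T | F | T
T | F | T | T | T
T | T | F | F | T
T | T | F | T | T
T | T | T | F | T
T | T | T | T | T
The formula is true on 14 of the 16 rows.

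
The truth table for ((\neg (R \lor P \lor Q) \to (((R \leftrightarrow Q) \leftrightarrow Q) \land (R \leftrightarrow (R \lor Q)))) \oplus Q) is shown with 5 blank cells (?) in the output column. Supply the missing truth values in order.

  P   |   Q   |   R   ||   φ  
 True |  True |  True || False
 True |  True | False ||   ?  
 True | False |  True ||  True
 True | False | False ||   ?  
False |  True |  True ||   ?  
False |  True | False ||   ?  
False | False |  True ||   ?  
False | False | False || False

False, True, False, False, True

Row P=True, Q=True, R=False: (\neg (R \lor P \lor Q) \to (((R \leftrightarrow Q) \leftrightarrow Q) \land (R \leftrightarrow (R \lor Q)))) = True, so the formula = False.
Row P=True, Q=False, R=False: (\neg (R \lor P \lor Q) \to (((R \leftrightarrow Q) \leftrightarrow Q) \land (R \leftrightarrow (R \lor Q)))) = True, so the formula = True.
Row P=False, Q=True, R=True: (\neg (R \lor P \lor Q) \to (((R \leftrightarrow Q) \leftrightarrow Q) \land (R \leftrightarrow (R \lor Q)))) = True, so the formula = False.
Row P=False, Q=True, R=False: (\neg (R \lor P \lor Q) \to (((R \leftrightarrow Q) \leftrightarrow Q) \land (R \leftrightarrow (R \lor Q)))) = True, so the formula = False.
Row P=False, Q=False, R=True: (\neg (R \lor P \lor Q) \to (((R \leftrightarrow Q) \leftrightarrow Q) \land (R \leftrightarrow (R \lor Q)))) = True, so the formula = True.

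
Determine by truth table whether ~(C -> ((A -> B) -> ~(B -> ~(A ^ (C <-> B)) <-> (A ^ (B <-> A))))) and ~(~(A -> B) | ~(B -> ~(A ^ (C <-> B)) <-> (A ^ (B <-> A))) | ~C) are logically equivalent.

A | B | C || φ | ψ
F | F | F || F | F
F | F | T || T | T
F | T | F || F | F
F | T | T || T | T
T | F | F || F | F
T | F | T || F | F
T | T | F || F | F
T | T | T || F | F
The columns for φ and ψ agree on every row, so they are logically equivalent.

equivalent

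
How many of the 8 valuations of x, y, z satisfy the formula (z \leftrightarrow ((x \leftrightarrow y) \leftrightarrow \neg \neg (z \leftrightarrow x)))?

4

x  y  z  |  (x \leftrightarrow y)  (z \leftrightarrow x)  \neg (z \leftrightarrow x)  φ
T  T  T  |            T                      T                        F               T
T  T  F  |            T                      F                        T               T
T  F  T  |            F                      T                        F               F
T  F  F  |            F                      F                        T               F
F  T  T  |            F                      F                        T               T
F  T  F  |            F                      T                        F               T
F  F  T  |            T                      F                        T               F
F  F  F  |            T                      T                        F               F
The formula is true on 4 of the 8 rows.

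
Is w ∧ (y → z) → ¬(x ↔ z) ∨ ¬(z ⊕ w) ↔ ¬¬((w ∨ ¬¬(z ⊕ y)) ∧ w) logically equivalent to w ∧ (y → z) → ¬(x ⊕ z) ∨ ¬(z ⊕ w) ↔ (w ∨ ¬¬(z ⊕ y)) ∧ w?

x | y | z | w || φ | ψ
F | F | F | F || F | F
F | F | F | T || F | T
F | F | T | F || F | F
F | F | T | T || T | T
F | T | F | F || F | F
F | T | F | T || T | T
F | T | T | F || F | F
F | T | T | T || T | T
T | F | F | F || F | F
T | F | F | T || T | F
T | F | T | F || F | F
T | F | T | T || T | T
T | T | F | F || F | F
T | T | F | T || T | T
T | T | T | F || F | F
T | T | T | T || T | T
The columns differ at x=F, y=F, z=F, w=T (φ=F, ψ=T), so they are not equivalent.

not equivalent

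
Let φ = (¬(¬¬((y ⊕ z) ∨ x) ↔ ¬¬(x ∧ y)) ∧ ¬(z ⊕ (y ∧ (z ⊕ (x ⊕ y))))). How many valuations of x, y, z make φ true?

x | y | z | φ
- | - | - | -
F | F | F | F
F | F | T | F
F | T | F | F
F | T | T | F
T | F | F | T
T | F | T | F
T | T | F | F
T | T | T | F
The formula is true on 1 of the 8 rows.

1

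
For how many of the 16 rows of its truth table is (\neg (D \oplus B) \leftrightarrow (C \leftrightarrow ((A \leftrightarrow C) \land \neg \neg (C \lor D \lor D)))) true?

A  B  C  D  |  φ
F  F  F  F  |  T
F  F  F  T  |  T
F  F  T  F  |  F
F  F  T  T  |  T
F  T  F  F  |  F
F  T  F  T  |  F
F  T  T  F  |  T
F  T  T  T  |  F
T  F  F  F  |  T
T  F  F  T  |  F
T  F  T  F  |  T
T  F  T  T  |  F
T  T  F  F  |  F
T  T  F  T  |  T
T  T  T  F  |  F
T  T  T  T  |  T
The formula is true on 8 of the 16 rows.

8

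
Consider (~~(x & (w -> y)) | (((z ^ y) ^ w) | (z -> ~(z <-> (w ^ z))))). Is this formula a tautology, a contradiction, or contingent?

x  y  z  w  |  φ
T  T  T  T  |  T
T  T  T  F  |  T
T  T  F  T  |  T
T  T  F  F  |  T
T  F  T  T  |  T
T  F  T  F  |  T
T  F  F  T  |  T
T  F  F  F  |  T
F  T  T  T  |  T
F  T  T  F  |  F
F  T  F  T  |  T
F  T  F  F  |  T
F  F  T  T  |  T
F  F  T  F  |  T
F  F  F  T  |  T
F  F  F  F  |  T
15 of 16 rows are T, so the formula is contingent.

contingent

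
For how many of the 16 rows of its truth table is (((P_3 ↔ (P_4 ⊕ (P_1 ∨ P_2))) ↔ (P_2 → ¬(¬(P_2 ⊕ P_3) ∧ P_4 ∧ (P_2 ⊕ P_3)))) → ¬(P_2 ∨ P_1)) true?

P_1 | P_2 | P_3 | P_4 || (P_1 ∨ P_2) | (P_4 ⊕ (P_1 ∨ P_2)) | (P_3 ↔ (P_4 ⊕ (P_1 ∨ P_2))) | (P_2 ⊕ P_3) | ¬(P_2 ⊕ P_3) | (P_2 ∨ P_1) | ¬(P_2 ∨ P_1) | φ
 1  |  1  |  1  |  1  ||      1      |          0          |              0              |      0      |      1       |      1      |      0       | 1
 1  |  1  |  1  |  0  ||      1      |          1          |              1              |      0      |      1       |      1      |      0       | 0
 1  |  1  |  0  |  1  ||      1      |          0          |              1              |      1      |      0       |      1      |      0       | 0
 1  |  1  |  0  |  0  ||      1      |          1          |              0              |      1      |      0       |      1      |      0       | 1
 1  |  0  |  1  |  1  ||      1      |          0          |              0              |      1      |      0       |      1      |      0       | 1
 1  |  0  |  1  |  0  ||      1      |          1          |              1              |      1      |      0       |      1      |      0       | 0
 1  |  0  |  0  |  1  ||      1      |          0          |              1              |      0      |      1       |      1      |      0       | 0
 1  |  0  |  0  |  0  ||      1      |          1          |              0              |      0      |      1       |      1      |      0       | 1
 0  |  1  |  1  |  1  ||      1      |          0          |              0              |      0      |      1       |      1      |      0       | 1
 0  |  1  |  1  |  0  ||      1      |          1          |              1              |      0      |      1       |      1      |      0       | 0
 0  |  1  |  0  |  1  ||      1      |          0          |              1              |      1      |      0       |      1      |      0       | 0
 0  |  1  |  0  |  0  ||      1      |          1          |              0              |      1      |      0       |      1      |      0       | 1
 0  |  0  |  1  |  1  ||      0      |          1          |              1              |      1      |      0       |      0      |      1       | 1
 0  |  0  |  1  |  0  ||      0      |          0          |              0              |      1      |      0       |      0      |      1       | 1
 0  |  0  |  0  |  1  ||      0      |          1          |              0              |      0      |      1       |      0      |      1       | 1
 0  |  0  |  0  |  0  ||      0      |          0          |              1              |      0      |      1       |      0      |      1       | 1
The formula is true on 10 of the 16 rows.

10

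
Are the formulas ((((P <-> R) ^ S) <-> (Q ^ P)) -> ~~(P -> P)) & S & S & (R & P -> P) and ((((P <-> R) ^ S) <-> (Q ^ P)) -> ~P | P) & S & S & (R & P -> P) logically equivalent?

equivalent

P  Q  R  S  |  φ  ψ
1  1  1  1  |  1  1
1  1  1  0  |  0  0
1  1  0  1  |  1  1
1  1  0  0  |  0  0
1  0  1  1  |  1  1
1  0  1  0  |  0  0
1  0  0  1  |  1  1
1  0  0  0  |  0  0
0  1  1  1  |  1  1
0  1  1  0  |  0  0
0  1  0  1  |  1  1
0  1  0  0  |  0  0
0  0  1  1  |  1  1
0  0  1  0  |  0  0
0  0  0  1  |  1  1
0  0  0  0  |  0  0
The columns for φ and ψ agree on every row, so they are logically equivalent.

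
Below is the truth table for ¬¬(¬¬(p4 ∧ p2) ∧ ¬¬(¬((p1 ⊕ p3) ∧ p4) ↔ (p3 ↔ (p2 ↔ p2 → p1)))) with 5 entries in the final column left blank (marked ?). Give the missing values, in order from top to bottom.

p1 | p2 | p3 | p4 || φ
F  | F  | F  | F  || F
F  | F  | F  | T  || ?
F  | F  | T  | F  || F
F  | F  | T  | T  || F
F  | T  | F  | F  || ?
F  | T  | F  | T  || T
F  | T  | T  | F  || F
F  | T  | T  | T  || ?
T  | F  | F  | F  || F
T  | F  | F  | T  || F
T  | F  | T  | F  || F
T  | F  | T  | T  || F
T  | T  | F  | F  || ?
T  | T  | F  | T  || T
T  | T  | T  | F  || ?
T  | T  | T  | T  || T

F, F, T, F, F

Row p1=F, p2=F, p3=F, p4=T: (¬¬(p4 ∧ p2) ∧ ¬¬(¬((p1 ⊕ p3) ∧ p4) ↔ (p3 ↔ (p2 ↔ p2 → p1)))) = F, ¬(¬¬(p4 ∧ p2) ∧ ¬¬(¬((p1 ⊕ p3) ∧ p4) ↔ (p3 ↔ (p2 ↔ p2 → p1)))) = T, so the formula = F.
Row p1=F, p2=T, p3=F, p4=F: (¬¬(p4 ∧ p2) ∧ ¬¬(¬((p1 ⊕ p3) ∧ p4) ↔ (p3 ↔ (p2 ↔ p2 → p1)))) = F, ¬(¬¬(p4 ∧ p2) ∧ ¬¬(¬((p1 ⊕ p3) ∧ p4) ↔ (p3 ↔ (p2 ↔ p2 → p1)))) = T, so the formula = F.
Row p1=F, p2=T, p3=T, p4=T: (¬¬(p4 ∧ p2) ∧ ¬¬(¬((p1 ⊕ p3) ∧ p4) ↔ (p3 ↔ (p2 ↔ p2 → p1)))) = T, ¬(¬¬(p4 ∧ p2) ∧ ¬¬(¬((p1 ⊕ p3) ∧ p4) ↔ (p3 ↔ (p2 ↔ p2 → p1)))) = F, so the formula = T.
Row p1=T, p2=T, p3=F, p4=F: (¬¬(p4 ∧ p2) ∧ ¬¬(¬((p1 ⊕ p3) ∧ p4) ↔ (p3 ↔ (p2 ↔ p2 → p1)))) = F, ¬(¬¬(p4 ∧ p2) ∧ ¬¬(¬((p1 ⊕ p3) ∧ p4) ↔ (p3 ↔ (p2 ↔ p2 → p1)))) = T, so the formula = F.
Row p1=T, p2=T, p3=T, p4=F: (¬¬(p4 ∧ p2) ∧ ¬¬(¬((p1 ⊕ p3) ∧ p4) ↔ (p3 ↔ (p2 ↔ p2 → p1)))) = F, ¬(¬¬(p4 ∧ p2) ∧ ¬¬(¬((p1 ⊕ p3) ∧ p4) ↔ (p3 ↔ (p2 ↔ p2 → p1)))) = T, so the formula = F.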